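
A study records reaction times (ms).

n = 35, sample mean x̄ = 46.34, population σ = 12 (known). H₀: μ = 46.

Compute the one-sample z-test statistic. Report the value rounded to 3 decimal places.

SE = σ/√n = 12/√35 = 2.0284
z = (x̄−μ₀)/SE = (46.34−46)/2.0284 = 0.1676

test statistic = 0.168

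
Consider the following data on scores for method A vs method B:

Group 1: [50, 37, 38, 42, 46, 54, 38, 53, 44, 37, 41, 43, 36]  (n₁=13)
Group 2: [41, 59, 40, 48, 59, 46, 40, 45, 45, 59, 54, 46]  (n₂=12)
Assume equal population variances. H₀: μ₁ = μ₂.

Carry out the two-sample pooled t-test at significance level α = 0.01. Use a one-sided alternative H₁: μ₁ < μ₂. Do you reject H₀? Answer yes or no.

x̄₁=43.000, s₁=6.164, n₁=13
x̄₂=48.500, s₂=7.379, n₂=12
s_p² = [12·6.164² + 11·7.379²]/23 = 45.8696
SE = √(s_p²·(1/13+1/12)) = 2.7113
t = (43.000−48.500)/2.7113 = -2.0286
df = 23
p-value (one-sided, H₁ less) = 0.02712
At α=0.01: p ≥ α → fail to reject H₀

reject H₀: no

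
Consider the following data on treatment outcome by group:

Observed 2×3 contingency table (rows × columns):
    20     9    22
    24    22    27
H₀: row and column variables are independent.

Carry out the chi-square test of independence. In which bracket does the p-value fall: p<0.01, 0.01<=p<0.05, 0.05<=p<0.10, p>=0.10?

p-value bracket: p>=0.10

Row totals [51, 73], col totals [44, 31, 49], n=124
χ² = (20−18.10)²/18.10 + (9−12.75)²/12.75 + (22−20.15)²/20.15 + (24−25.90)²/25.90 + (22−18.25)²/18.25 + (27−28.85)²/28.85 = 2.5010
df = 2
p-value (upper-tail) = 0.28637
→ bracket: p>=0.10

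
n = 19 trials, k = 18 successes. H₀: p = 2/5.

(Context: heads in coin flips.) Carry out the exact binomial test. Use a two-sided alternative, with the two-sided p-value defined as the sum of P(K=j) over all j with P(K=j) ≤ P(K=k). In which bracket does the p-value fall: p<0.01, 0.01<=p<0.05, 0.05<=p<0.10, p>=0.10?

p-value bracket: p<0.01

Exact binomial: n=19, k=18, p₀=2/5=0.4000
P(X=j) = C(n,j)·p₀^j·(1−p₀)^(n−j); p = Σ P(X=j) over j with P(X=j) ≤ P(X=18)
p-value (two-sided) = 0.00000
→ bracket: p<0.01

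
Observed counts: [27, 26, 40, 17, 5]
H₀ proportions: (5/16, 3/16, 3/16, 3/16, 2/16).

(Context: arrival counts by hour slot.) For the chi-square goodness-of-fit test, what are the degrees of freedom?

df = k − 1 = 5 − 1 = 4

degrees of freedom = 4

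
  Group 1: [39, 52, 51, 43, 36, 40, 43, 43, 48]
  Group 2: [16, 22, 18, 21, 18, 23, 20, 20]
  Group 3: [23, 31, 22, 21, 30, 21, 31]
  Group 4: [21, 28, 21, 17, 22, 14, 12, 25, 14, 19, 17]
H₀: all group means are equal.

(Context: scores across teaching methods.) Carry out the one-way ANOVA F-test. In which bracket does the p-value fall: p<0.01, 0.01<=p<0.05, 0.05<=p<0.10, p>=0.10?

Group means [43.89, 19.75, 25.57, 19.09], grand mean 26.914
SSB = Σnᵢ(x̄ᵢ−x̄)² = 3689.731; SSW = ΣΣ(x−x̄ᵢ)² = 655.012
MSB = 3689.731/3 = 1229.9102; MSW = 655.012/31 = 21.1294
F = MSB/MSW = 58.2084
df = (3, 31)
p-value (upper-tail) = 0.00000
→ bracket: p<0.01

p-value bracket: p<0.01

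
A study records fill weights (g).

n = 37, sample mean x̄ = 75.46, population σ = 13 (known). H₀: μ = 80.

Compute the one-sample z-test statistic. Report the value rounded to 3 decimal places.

test statistic = -2.124

SE = σ/√n = 13/√37 = 2.1372
z = (x̄−μ₀)/SE = (75.46−80)/2.1372 = -2.1243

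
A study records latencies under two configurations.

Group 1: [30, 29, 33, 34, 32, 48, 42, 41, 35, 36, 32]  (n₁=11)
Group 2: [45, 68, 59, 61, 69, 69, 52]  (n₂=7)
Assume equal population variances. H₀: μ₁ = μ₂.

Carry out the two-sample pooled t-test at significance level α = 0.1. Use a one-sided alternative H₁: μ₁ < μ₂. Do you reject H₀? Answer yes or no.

x̄₁=35.636, s₁=5.784, n₁=11
x̄₂=60.429, s₂=9.271, n₂=7
s_p² = [10·5.784² + 6·9.271²]/16 = 53.1412
SE = √(s_p²·(1/11+1/7)) = 3.5246
t = (35.636−60.429)/3.5246 = -7.0341
df = 16
p-value (one-sided, H₁ less) = 0.00000
At α=0.1: p < α → reject H₀

reject H₀: yes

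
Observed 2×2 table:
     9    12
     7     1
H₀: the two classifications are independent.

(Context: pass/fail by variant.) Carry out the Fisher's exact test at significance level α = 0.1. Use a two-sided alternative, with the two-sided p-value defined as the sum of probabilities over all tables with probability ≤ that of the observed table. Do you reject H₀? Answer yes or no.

Margins: r₁=21, r₂=8, c₁=16, c₂=13, n=29
p_obs = C(21,9)·C(8,7)/C(29,16); sum pmf over tables with pmf ≤ p_obs
p-value (two-sided) = 0.04434
At α=0.1: p < α → reject H₀

reject H₀: yes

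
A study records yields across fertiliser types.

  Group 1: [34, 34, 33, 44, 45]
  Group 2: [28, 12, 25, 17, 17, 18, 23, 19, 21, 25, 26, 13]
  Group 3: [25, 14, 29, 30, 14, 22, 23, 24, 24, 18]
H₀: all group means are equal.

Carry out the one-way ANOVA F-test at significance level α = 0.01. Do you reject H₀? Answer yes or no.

reject H₀: yes

Group means [38.00, 20.33, 22.30], grand mean 24.333
SSB = Σnᵢ(x̄ᵢ−x̄)² = 1167.233; SSW = ΣΣ(x−x̄ᵢ)² = 710.767
MSB = 1167.233/2 = 583.6167; MSW = 710.767/24 = 29.6153
F = MSB/MSW = 19.7066
df = (2, 24)
p-value (upper-tail) = 0.00001
At α=0.01: p < α → reject H₀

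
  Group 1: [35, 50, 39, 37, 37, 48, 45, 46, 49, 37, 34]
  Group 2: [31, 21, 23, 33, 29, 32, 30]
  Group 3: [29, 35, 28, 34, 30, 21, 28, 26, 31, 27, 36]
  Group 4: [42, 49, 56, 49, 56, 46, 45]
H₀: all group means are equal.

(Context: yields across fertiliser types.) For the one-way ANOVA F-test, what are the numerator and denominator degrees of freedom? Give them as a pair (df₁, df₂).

k = 4 groups, N = 36 total
df = (k−1, N−k) = (4−1, 36−4) = (3, 32)

degrees of freedom = [3, 32]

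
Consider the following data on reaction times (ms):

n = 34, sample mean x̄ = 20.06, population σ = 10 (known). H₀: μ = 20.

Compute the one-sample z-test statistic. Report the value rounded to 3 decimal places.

SE = σ/√n = 10/√34 = 1.7150
z = (x̄−μ₀)/SE = (20.06−20)/1.7150 = 0.0350

test statistic = 0.035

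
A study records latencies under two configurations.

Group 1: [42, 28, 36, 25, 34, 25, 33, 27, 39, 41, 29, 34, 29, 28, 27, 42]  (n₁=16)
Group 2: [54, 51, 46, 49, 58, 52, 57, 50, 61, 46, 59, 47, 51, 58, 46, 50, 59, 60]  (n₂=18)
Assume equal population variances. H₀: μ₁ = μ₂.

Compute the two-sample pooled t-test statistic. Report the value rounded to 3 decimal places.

test statistic = -10.559

x̄₁=32.438, s₁=6.055, n₁=16
x̄₂=53.000, s₂=5.303, n₂=18
s_p² = [15·6.055² + 17·5.303²]/32 = 32.1230
SE = √(s_p²·(1/16+1/18)) = 1.9474
t = (32.438−53.000)/1.9474 = -10.5590
df = 32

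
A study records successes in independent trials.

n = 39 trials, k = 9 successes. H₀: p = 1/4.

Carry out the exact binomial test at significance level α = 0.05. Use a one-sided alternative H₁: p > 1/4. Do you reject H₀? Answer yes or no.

Exact binomial: n=39, k=9, p₀=1/4=0.2500
P(X≥9) from Σ C(n,i)·p₀^i·(1−p₀)^(n−i)
p-value (one-sided, H₁ greater) = 0.66873
At α=0.05: p ≥ α → fail to reject H₀

reject H₀: no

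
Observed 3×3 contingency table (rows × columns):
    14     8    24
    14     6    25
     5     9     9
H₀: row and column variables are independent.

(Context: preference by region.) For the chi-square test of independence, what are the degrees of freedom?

df = (r−1)(c−1) = (3−1)·(3−1) = 4

degrees of freedom = 4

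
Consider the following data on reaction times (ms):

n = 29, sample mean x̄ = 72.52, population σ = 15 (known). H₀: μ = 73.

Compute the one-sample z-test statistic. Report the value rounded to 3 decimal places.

test statistic = -0.172

SE = σ/√n = 15/√29 = 2.7854
z = (x̄−μ₀)/SE = (72.52−73)/2.7854 = -0.1723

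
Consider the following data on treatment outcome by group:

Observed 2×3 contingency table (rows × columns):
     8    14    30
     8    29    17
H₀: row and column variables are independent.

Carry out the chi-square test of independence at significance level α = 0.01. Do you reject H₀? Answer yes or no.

reject H₀: no

Row totals [52, 54], col totals [16, 43, 47], n=106
χ² = (8−7.85)²/7.85 + (14−21.09)²/21.09 + (30−23.06)²/23.06 + (8−8.15)²/8.15 + (29−21.91)²/21.91 + (17−23.94)²/23.94 = 8.7937
df = 2
p-value (upper-tail) = 0.01232
At α=0.01: p ≥ α → fail to reject H₀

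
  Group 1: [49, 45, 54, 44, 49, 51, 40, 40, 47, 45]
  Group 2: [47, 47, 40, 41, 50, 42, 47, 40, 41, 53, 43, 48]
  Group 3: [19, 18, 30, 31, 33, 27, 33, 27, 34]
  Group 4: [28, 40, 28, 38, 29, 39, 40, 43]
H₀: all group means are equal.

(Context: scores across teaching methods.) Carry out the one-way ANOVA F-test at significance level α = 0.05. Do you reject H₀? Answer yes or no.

Group means [46.40, 44.92, 28.00, 35.62], grand mean 39.487
SSB = Σnᵢ(x̄ᵢ−x̄)² = 2138.552; SSW = ΣΣ(x−x̄ᵢ)² = 941.192
MSB = 2138.552/3 = 712.8506; MSW = 941.192/35 = 26.8912
F = MSB/MSW = 26.5087
df = (3, 35)
p-value (upper-tail) = 0.00000
At α=0.05: p < α → reject H₀

reject H₀: yes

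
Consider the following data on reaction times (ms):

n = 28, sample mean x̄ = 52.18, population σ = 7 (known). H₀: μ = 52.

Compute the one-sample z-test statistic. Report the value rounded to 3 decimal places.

SE = σ/√n = 7/√28 = 1.3229
z = (x̄−μ₀)/SE = (52.18−52)/1.3229 = 0.1361

test statistic = 0.136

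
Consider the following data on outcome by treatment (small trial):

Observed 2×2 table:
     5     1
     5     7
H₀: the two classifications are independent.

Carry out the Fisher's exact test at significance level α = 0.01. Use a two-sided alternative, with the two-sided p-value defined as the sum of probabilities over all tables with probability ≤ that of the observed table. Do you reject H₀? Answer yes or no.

reject H₀: no

Margins: r₁=6, r₂=12, c₁=10, c₂=8, n=18
p_obs = C(6,5)·C(12,5)/C(18,10); sum pmf over tables with pmf ≤ p_obs
p-value (two-sided) = 0.15158
At α=0.01: p ≥ α → fail to reject H₀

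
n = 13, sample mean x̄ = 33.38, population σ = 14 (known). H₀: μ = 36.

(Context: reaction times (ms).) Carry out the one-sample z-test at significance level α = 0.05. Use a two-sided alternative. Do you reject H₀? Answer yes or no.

reject H₀: no

SE = σ/√n = 14/√13 = 3.8829
z = (x̄−μ₀)/SE = (33.38−36)/3.8829 = -0.6748
p-value (two-sided) = 0.49983
At α=0.05: p ≥ α → fail to reject H₀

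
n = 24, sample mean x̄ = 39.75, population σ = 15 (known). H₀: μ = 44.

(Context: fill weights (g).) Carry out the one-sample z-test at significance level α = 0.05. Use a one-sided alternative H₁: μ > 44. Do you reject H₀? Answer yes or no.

reject H₀: no

SE = σ/√n = 15/√24 = 3.0619
z = (x̄−μ₀)/SE = (39.75−44)/3.0619 = -1.3880
p-value (one-sided, H₁ greater) = 0.91744
At α=0.05: p ≥ α → fail to reject H₀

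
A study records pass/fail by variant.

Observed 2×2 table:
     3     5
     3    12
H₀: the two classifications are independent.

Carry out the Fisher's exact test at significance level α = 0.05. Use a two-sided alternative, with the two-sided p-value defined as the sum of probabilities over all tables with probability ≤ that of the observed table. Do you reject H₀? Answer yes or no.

Margins: r₁=8, r₂=15, c₁=6, c₂=17, n=23
p_obs = C(8,3)·C(15,3)/C(23,6); sum pmf over tables with pmf ≤ p_obs
p-value (two-sided) = 0.62139
At α=0.05: p ≥ α → fail to reject H₀

reject H₀: no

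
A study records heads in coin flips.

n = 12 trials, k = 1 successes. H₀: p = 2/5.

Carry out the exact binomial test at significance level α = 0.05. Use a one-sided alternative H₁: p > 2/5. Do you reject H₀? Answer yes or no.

Exact binomial: n=12, k=1, p₀=2/5=0.4000
P(X≥1) from Σ C(n,i)·p₀^i·(1−p₀)^(n−i)
p-value (one-sided, H₁ greater) = 0.99782
At α=0.05: p ≥ α → fail to reject H₀

reject H₀: no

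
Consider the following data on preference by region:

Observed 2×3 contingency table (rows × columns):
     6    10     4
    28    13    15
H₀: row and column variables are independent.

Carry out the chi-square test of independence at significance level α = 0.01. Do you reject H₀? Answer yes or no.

Row totals [20, 56], col totals [34, 23, 19], n=76
χ² = (6−8.95)²/8.95 + (10−6.05)²/6.05 + (4−5.00)²/5.00 + (28−25.05)²/25.05 + (13−16.95)²/16.95 + (15−14.00)²/14.00 = 5.0829
df = 2
p-value (upper-tail) = 0.07875
At α=0.01: p ≥ α → fail to reject H₀

reject H₀: no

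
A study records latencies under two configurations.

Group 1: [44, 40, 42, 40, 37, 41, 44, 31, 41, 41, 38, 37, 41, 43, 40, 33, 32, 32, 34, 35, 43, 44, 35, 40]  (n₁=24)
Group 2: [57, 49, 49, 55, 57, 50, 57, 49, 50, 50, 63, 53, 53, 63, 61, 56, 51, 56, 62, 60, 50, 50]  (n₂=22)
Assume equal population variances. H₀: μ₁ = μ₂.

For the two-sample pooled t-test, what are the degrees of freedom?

df = n₁ + n₂ − 2 = 24 + 22 − 2 = 44

degrees of freedom = 44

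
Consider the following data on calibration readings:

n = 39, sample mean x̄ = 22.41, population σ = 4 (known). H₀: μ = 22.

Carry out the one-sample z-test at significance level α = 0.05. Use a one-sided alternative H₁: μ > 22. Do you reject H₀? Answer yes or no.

reject H₀: no

SE = σ/√n = 4/√39 = 0.6405
z = (x̄−μ₀)/SE = (22.41−22)/0.6405 = 0.6401
p-value (one-sided, H₁ greater) = 0.26105
At α=0.05: p ≥ α → fail to reject H₀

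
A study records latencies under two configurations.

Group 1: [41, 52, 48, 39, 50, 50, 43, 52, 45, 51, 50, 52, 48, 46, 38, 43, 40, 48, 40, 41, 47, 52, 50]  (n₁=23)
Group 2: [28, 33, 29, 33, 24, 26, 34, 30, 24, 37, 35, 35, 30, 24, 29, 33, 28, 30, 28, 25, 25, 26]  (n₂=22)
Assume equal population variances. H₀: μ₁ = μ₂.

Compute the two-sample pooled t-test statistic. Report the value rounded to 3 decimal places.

x̄₁=46.348, s₁=4.754, n₁=23
x̄₂=29.364, s₂=4.006, n₂=22
s_p² = [22·4.754² + 21·4.006²]/43 = 19.4025
SE = √(s_p²·(1/23+1/22)) = 1.3136
t = (46.348−29.364)/1.3136 = 12.9296
df = 43

test statistic = 12.930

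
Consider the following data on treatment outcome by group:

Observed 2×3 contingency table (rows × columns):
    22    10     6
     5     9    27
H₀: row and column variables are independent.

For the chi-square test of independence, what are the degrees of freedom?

degrees of freedom = 2

df = (r−1)(c−1) = (2−1)·(3−1) = 2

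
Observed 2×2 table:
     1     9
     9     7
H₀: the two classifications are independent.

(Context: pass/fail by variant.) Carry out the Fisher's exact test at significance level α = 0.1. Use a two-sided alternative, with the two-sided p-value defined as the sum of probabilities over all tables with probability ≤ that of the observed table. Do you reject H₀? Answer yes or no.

reject H₀: yes

Margins: r₁=10, r₂=16, c₁=10, c₂=16, n=26
p_obs = C(10,1)·C(16,9)/C(26,10); sum pmf over tables with pmf ≤ p_obs
p-value (two-sided) = 0.03674
At α=0.1: p < α → reject H₀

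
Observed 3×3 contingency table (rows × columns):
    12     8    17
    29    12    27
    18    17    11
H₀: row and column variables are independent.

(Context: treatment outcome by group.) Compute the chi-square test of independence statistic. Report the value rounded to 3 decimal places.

test statistic = 8.080

Row totals [37, 68, 46], col totals [59, 37, 55], n=151
χ² = (12−14.46)²/14.46 + (8−9.07)²/9.07 + (17−13.48)²/13.48 + (29−26.57)²/26.57 + (12−16.66)²/16.66 + (27−24.77)²/24.77 + (18−17.97)²/17.97 + (17−11.27)²/11.27 + (11−16.75)²/16.75 = 8.0801
df = 4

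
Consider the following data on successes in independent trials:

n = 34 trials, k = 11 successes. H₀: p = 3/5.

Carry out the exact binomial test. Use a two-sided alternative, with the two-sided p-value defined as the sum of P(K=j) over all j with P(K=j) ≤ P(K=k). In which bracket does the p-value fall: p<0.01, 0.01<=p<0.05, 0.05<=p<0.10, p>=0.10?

p-value bracket: p<0.01

Exact binomial: n=34, k=11, p₀=3/5=0.6000
P(X=j) = C(n,j)·p₀^j·(1−p₀)^(n−j); p = Σ P(X=j) over j with P(X=j) ≤ P(X=11)
p-value (two-sided) = 0.00135
→ bracket: p<0.01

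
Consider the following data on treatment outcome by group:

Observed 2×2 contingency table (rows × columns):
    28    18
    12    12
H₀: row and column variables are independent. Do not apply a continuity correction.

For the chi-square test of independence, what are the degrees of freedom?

degrees of freedom = 1

df = (r−1)(c−1) = (2−1)·(2−1) = 1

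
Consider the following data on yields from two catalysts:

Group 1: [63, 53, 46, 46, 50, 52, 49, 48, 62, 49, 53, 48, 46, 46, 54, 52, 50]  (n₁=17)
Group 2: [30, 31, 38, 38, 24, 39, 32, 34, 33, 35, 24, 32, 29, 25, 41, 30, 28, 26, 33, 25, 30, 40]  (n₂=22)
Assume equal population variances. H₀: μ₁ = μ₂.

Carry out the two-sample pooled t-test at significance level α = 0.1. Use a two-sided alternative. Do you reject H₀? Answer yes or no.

reject H₀: yes

x̄₁=51.000, s₁=5.074, n₁=17
x̄₂=31.682, s₂=5.250, n₂=22
s_p² = [16·5.074² + 21·5.250²]/37 = 26.7776
SE = √(s_p²·(1/17+1/22)) = 1.6710
t = (51.000−31.682)/1.6710 = 11.5607
df = 37
p-value (two-sided) = 0.00000
At α=0.1: p < α → reject H₀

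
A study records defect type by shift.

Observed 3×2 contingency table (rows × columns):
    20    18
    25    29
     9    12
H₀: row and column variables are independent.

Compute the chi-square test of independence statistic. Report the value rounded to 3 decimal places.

test statistic = 0.610

Row totals [38, 54, 21], col totals [54, 59], n=113
χ² = (20−18.16)²/18.16 + (18−19.84)²/19.84 + (25−25.81)²/25.81 + (29−28.19)²/28.19 + (9−10.04)²/10.04 + (12−10.96)²/10.96 = 0.6101
df = 2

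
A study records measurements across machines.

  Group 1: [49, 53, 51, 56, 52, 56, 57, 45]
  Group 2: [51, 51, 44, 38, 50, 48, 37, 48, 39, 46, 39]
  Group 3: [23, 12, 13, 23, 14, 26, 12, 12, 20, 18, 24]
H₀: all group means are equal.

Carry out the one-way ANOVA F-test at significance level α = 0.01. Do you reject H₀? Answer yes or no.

Group means [52.38, 44.64, 17.91], grand mean 36.900
SSB = Σnᵢ(x̄ᵢ−x̄)² = 6541.370; SSW = ΣΣ(x−x̄ᵢ)² = 719.330
MSB = 6541.370/2 = 3270.6852; MSW = 719.330/27 = 26.6418
F = MSB/MSW = 122.7650
df = (2, 27)
p-value (upper-tail) = 0.00000
At α=0.01: p < α → reject H₀

reject H₀: yes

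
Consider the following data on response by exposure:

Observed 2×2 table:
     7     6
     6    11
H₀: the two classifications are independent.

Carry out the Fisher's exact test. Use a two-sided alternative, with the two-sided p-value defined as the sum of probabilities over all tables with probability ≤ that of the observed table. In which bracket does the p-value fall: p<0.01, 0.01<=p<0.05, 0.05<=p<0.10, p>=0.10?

Margins: r₁=13, r₂=17, c₁=13, c₂=17, n=30
p_obs = C(13,7)·C(17,6)/C(30,13); sum pmf over tables with pmf ≤ p_obs
p-value (two-sided) = 0.46009
→ bracket: p>=0.10

p-value bracket: p>=0.10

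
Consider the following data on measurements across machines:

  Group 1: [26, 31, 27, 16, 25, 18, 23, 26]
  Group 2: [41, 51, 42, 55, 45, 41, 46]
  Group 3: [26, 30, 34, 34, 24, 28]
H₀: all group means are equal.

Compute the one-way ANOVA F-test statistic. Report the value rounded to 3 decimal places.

test statistic = 39.807

Group means [24.00, 45.86, 29.33], grand mean 32.810
SSB = Σnᵢ(x̄ᵢ−x̄)² = 1885.048; SSW = ΣΣ(x−x̄ᵢ)² = 426.190
MSB = 1885.048/2 = 942.5238; MSW = 426.190/18 = 23.6772
F = MSB/MSW = 39.8072
df = (2, 18)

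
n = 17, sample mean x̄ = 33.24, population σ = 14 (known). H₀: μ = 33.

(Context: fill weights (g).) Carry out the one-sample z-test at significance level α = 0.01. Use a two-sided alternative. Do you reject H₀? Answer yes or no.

SE = σ/√n = 14/√17 = 3.3955
z = (x̄−μ₀)/SE = (33.24−33)/3.3955 = 0.0707
p-value (two-sided) = 0.94365
At α=0.01: p ≥ α → fail to reject H₀

reject H₀: no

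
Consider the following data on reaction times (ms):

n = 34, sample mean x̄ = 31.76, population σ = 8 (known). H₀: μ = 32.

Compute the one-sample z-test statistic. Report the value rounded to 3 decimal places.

test statistic = -0.175

SE = σ/√n = 8/√34 = 1.3720
z = (x̄−μ₀)/SE = (31.76−32)/1.3720 = -0.1749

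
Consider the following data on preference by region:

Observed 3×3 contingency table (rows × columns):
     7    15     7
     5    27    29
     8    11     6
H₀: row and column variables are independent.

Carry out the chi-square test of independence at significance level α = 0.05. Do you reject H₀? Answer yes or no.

Row totals [29, 61, 25], col totals [20, 53, 42], n=115
χ² = (7−5.04)²/5.04 + (15−13.37)²/13.37 + (7−10.59)²/10.59 + (5−10.61)²/10.61 + (27−28.11)²/28.11 + (29−22.28)²/22.28 + (8−4.35)²/4.35 + (11−11.52)²/11.52 + (6−9.13)²/9.13 = 11.3788
df = 4
p-value (upper-tail) = 0.02262
At α=0.05: p < α → reject H₀

reject H₀: yes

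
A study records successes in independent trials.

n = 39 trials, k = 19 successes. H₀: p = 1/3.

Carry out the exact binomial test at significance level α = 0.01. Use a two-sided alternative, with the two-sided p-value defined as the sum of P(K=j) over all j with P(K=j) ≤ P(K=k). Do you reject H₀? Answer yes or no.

Exact binomial: n=39, k=19, p₀=1/3=0.3333
P(X=j) = C(n,j)·p₀^j·(1−p₀)^(n−j); p = Σ P(X=j) over j with P(X=j) ≤ P(X=19)
p-value (two-sided) = 0.05987
At α=0.01: p ≥ α → fail to reject H₀

reject H₀: no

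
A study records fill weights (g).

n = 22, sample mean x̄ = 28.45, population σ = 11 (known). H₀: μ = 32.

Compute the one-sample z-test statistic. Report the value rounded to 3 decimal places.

test statistic = -1.514

SE = σ/√n = 11/√22 = 2.3452
z = (x̄−μ₀)/SE = (28.45−32)/2.3452 = -1.5137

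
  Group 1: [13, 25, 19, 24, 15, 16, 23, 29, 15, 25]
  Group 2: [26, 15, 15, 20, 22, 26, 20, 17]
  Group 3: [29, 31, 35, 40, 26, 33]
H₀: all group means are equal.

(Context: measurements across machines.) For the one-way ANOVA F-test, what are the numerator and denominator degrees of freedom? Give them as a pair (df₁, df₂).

degrees of freedom = [2, 21]

k = 3 groups, N = 24 total
df = (k−1, N−k) = (3−1, 24−3) = (2, 21)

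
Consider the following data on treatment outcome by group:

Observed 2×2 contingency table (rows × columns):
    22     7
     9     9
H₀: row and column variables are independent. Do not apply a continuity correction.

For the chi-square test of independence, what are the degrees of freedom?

degrees of freedom = 1

df = (r−1)(c−1) = (2−1)·(2−1) = 1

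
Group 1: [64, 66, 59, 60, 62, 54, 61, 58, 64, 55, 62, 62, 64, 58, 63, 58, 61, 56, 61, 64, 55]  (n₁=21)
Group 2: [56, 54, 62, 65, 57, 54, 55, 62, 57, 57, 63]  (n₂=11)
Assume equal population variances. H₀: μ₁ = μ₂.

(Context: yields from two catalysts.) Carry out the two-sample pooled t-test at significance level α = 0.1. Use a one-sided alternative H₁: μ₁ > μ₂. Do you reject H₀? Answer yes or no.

x̄₁=60.333, s₁=3.440, n₁=21
x̄₂=58.364, s₂=3.906, n₂=11
s_p² = [20·3.440² + 10·3.906²]/30 = 12.9737
SE = √(s_p²·(1/21+1/11)) = 1.3406
t = (60.333−58.364)/1.3406 = 1.4693
df = 30
p-value (one-sided, H₁ greater) = 0.07609
At α=0.1: p < α → reject H₀

reject H₀: yes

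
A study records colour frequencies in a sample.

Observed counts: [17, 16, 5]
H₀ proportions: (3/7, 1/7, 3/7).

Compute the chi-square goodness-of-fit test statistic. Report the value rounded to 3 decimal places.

n = 38; E_i = n·p_i = [16.29, 5.43, 16.29]
χ² = (17−16.29)²/16.29 + (16−5.43)²/5.43 + (5−16.29)²/16.29 = 28.4386
df = 2

test statistic = 28.439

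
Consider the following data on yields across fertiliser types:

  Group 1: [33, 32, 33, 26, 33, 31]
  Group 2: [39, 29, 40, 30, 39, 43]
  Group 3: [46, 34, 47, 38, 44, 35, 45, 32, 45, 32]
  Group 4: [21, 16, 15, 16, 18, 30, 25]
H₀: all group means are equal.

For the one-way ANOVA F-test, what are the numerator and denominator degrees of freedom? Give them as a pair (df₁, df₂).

k = 4 groups, N = 29 total
df = (k−1, N−k) = (4−1, 29−4) = (3, 25)

degrees of freedom = [3, 25]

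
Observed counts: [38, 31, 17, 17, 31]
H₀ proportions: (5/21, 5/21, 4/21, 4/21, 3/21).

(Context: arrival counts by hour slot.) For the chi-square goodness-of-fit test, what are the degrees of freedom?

df = k − 1 = 5 − 1 = 4

degrees of freedom = 4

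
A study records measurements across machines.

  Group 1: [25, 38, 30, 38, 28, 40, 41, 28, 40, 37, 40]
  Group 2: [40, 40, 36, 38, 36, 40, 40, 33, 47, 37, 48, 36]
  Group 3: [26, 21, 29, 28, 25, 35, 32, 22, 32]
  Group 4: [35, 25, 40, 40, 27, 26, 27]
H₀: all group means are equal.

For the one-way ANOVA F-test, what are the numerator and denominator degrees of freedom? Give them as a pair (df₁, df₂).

k = 4 groups, N = 39 total
df = (k−1, N−k) = (4−1, 39−4) = (3, 35)

degrees of freedom = [3, 35]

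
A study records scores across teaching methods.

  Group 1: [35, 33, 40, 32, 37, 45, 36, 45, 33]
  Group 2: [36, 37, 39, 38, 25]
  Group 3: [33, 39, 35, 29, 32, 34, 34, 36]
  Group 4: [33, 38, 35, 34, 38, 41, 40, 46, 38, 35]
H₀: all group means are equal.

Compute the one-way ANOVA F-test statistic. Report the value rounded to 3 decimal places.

test statistic = 1.477

Group means [37.33, 35.00, 34.00, 37.80], grand mean 36.281
SSB = Σnᵢ(x̄ᵢ−x̄)² = 82.869; SSW = ΣΣ(x−x̄ᵢ)² = 523.600
MSB = 82.869/3 = 27.6229; MSW = 523.600/28 = 18.7000
F = MSB/MSW = 1.4772
df = (3, 28)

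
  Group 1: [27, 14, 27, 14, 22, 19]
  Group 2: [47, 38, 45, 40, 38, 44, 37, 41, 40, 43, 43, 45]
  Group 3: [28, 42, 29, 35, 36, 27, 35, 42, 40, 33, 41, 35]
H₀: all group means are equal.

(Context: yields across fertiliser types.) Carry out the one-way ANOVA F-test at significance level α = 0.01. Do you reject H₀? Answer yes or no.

reject H₀: yes

Group means [20.50, 41.75, 35.25], grand mean 34.900
SSB = Σnᵢ(x̄ᵢ−x̄)² = 1808.700; SSW = ΣΣ(x−x̄ᵢ)² = 600.000
MSB = 1808.700/2 = 904.3500; MSW = 600.000/27 = 22.2222
F = MSB/MSW = 40.6958
df = (2, 27)
p-value (upper-tail) = 0.00000
At α=0.01: p < α → reject H₀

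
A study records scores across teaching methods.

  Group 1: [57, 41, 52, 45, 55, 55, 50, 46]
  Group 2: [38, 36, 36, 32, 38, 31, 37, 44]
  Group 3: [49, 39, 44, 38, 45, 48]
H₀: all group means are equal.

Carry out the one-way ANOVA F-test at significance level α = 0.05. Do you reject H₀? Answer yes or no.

reject H₀: yes

Group means [50.12, 36.50, 43.83], grand mean 43.455
SSB = Σnᵢ(x̄ᵢ−x̄)² = 743.746; SSW = ΣΣ(x−x̄ᵢ)² = 439.708
MSB = 743.746/2 = 371.8731; MSW = 439.708/19 = 23.1425
F = MSB/MSW = 16.0688
df = (2, 19)
p-value (upper-tail) = 0.00008
At α=0.05: p < α → reject H₀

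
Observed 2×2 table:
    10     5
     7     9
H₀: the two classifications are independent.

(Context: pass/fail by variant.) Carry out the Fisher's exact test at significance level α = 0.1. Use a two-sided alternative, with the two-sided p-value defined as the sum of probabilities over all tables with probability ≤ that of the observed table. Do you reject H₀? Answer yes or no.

Margins: r₁=15, r₂=16, c₁=17, c₂=14, n=31
p_obs = C(15,10)·C(16,7)/C(31,17); sum pmf over tables with pmf ≤ p_obs
p-value (two-sided) = 0.28516
At α=0.1: p ≥ α → fail to reject H₀

reject H₀: no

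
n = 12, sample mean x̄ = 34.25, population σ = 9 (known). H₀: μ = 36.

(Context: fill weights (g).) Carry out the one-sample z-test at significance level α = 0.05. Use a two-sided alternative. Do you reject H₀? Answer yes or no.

reject H₀: no

SE = σ/√n = 9/√12 = 2.5981
z = (x̄−μ₀)/SE = (34.25−36)/2.5981 = -0.6736
p-value (two-sided) = 0.50058
At α=0.05: p ≥ α → fail to reject H₀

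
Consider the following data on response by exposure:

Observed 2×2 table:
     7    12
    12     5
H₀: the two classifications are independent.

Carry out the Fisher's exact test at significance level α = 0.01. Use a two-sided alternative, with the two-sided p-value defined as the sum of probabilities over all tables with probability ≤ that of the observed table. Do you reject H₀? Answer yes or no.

Margins: r₁=19, r₂=17, c₁=19, c₂=17, n=36
p_obs = C(19,7)·C(17,12)/C(36,19); sum pmf over tables with pmf ≤ p_obs
p-value (two-sided) = 0.05428
At α=0.01: p ≥ α → fail to reject H₀

reject H₀: no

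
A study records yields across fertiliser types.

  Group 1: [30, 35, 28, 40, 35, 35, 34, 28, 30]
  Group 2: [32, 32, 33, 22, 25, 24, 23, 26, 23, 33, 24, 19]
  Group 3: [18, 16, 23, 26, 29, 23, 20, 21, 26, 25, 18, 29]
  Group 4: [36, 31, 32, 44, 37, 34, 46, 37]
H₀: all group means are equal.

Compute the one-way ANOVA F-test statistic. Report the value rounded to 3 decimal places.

test statistic = 18.529

Group means [32.78, 26.33, 22.83, 37.12], grand mean 28.829
SSB = Σnᵢ(x̄ᵢ−x̄)² = 1197.041; SSW = ΣΣ(x−x̄ᵢ)² = 796.764
MSB = 1197.041/3 = 399.0137; MSW = 796.764/37 = 21.5342
F = MSB/MSW = 18.5293
df = (3, 37)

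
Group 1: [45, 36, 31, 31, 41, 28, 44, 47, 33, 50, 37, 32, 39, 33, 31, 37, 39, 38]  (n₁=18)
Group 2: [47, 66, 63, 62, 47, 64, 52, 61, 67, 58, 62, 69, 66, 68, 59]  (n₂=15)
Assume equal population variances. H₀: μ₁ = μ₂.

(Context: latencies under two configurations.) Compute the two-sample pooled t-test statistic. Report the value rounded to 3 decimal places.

test statistic = -10.139

x̄₁=37.333, s₁=6.193, n₁=18
x̄₂=60.733, s₂=7.066, n₂=15
s_p² = [17·6.193² + 14·7.066²]/31 = 43.5785
SE = √(s_p²·(1/18+1/15)) = 2.3079
t = (37.333−60.733)/2.3079 = -10.1392
df = 31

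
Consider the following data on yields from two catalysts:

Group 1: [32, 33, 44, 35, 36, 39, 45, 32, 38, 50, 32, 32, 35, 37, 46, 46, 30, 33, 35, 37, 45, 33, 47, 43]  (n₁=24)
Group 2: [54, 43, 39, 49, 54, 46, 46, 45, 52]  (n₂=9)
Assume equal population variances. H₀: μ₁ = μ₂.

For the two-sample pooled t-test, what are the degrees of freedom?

degrees of freedom = 31

df = n₁ + n₂ − 2 = 24 + 9 − 2 = 31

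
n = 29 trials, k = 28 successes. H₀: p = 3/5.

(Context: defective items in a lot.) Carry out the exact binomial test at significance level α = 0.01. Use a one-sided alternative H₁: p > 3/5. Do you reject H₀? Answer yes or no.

Exact binomial: n=29, k=28, p₀=3/5=0.6000
P(X≥28) from Σ C(n,i)·p₀^i·(1−p₀)^(n−i)
p-value (one-sided, H₁ greater) = 0.00001
At α=0.01: p < α → reject H₀

reject H₀: yes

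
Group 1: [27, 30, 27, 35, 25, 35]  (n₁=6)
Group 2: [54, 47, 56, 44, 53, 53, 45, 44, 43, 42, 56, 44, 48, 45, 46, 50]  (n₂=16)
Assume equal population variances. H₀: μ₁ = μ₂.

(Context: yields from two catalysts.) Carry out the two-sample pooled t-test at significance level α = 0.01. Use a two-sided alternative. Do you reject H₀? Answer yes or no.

x̄₁=29.833, s₁=4.309, n₁=6
x̄₂=48.125, s₂=4.829, n₂=16
s_p² = [5·4.309² + 15·4.829²]/20 = 22.1292
SE = √(s_p²·(1/6+1/16)) = 2.2519
t = (29.833−48.125)/2.2519 = -8.1226
df = 20
p-value (two-sided) = 0.00000
At α=0.01: p < α → reject H₀

reject H₀: yes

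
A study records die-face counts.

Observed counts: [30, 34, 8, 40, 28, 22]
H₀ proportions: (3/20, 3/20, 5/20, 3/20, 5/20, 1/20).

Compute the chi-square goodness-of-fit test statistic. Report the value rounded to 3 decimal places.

test statistic = 69.144

n = 162; E_i = n·p_i = [24.30, 24.30, 40.50, 24.30, 40.50, 8.10]
χ² = (30−24.30)²/24.30 + (34−24.30)²/24.30 + (8−40.50)²/40.50 + (40−24.30)²/24.30 + (28−40.50)²/40.50 + (22−8.10)²/8.10 = 69.1440
df = 5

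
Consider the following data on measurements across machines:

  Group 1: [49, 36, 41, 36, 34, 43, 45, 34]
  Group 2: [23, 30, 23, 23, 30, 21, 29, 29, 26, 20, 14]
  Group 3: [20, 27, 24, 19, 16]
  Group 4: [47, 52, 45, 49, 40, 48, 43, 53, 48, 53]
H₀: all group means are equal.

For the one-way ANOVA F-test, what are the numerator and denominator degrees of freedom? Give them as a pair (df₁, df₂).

k = 4 groups, N = 34 total
df = (k−1, N−k) = (4−1, 34−4) = (3, 30)

degrees of freedom = [3, 30]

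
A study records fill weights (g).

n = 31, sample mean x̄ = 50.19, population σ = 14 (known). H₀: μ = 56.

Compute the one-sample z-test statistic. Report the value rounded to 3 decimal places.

SE = σ/√n = 14/√31 = 2.5145
z = (x̄−μ₀)/SE = (50.19−56)/2.5145 = -2.3106

test statistic = -2.311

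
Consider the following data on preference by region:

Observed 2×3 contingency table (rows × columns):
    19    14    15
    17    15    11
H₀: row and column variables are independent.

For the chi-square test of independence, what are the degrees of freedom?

df = (r−1)(c−1) = (2−1)·(3−1) = 2

degrees of freedom = 2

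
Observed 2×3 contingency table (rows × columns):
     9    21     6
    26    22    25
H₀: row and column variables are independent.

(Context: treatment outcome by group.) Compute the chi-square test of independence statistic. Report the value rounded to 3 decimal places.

test statistic = 8.325

Row totals [36, 73], col totals [35, 43, 31], n=109
χ² = (9−11.56)²/11.56 + (21−14.20)²/14.20 + (6−10.24)²/10.24 + (26−23.44)²/23.44 + (22−28.80)²/28.80 + (25−20.76)²/20.76 = 8.3252
df = 2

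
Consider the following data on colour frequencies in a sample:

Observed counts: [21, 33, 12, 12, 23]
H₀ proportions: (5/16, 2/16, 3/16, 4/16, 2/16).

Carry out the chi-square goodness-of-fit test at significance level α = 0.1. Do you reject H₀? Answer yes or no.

reject H₀: yes

n = 101; E_i = n·p_i = [31.56, 12.62, 18.94, 25.25, 12.62]
χ² = (21−31.56)²/31.56 + (33−12.62)²/12.62 + (12−18.94)²/18.94 + (12−25.25)²/25.25 + (23−12.62)²/12.62 = 54.4376
df = 4
p-value (upper-tail) = 0.00000
At α=0.1: p < α → reject H₀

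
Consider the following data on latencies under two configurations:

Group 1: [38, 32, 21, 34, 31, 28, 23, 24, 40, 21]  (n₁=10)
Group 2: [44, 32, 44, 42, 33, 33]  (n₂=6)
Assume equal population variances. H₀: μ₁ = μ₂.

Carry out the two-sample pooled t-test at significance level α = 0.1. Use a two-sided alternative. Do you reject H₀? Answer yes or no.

reject H₀: yes

x̄₁=29.200, s₁=6.909, n₁=10
x̄₂=38.000, s₂=5.899, n₂=6
s_p² = [9·6.909² + 5·5.899²]/14 = 43.1143
SE = √(s_p²·(1/10+1/6)) = 3.3907
t = (29.200−38.000)/3.3907 = -2.5953
df = 14
p-value (two-sided) = 0.02117
At α=0.1: p < α → reject H₀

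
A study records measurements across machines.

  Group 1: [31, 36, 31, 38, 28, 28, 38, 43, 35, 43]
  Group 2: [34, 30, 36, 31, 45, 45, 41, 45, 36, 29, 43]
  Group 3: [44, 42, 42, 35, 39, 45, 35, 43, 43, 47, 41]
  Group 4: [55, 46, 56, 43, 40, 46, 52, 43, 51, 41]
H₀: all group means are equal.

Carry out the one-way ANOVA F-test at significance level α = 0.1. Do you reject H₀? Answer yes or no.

Group means [35.10, 37.73, 41.45, 47.30], grand mean 40.357
SSB = Σnᵢ(x̄ᵢ−x̄)² = 847.734; SSW = ΣΣ(x−x̄ᵢ)² = 1123.909
MSB = 847.734/3 = 282.5779; MSW = 1123.909/38 = 29.5766
F = MSB/MSW = 9.5541
df = (3, 38)
p-value (upper-tail) = 0.00008
At α=0.1: p < α → reject H₀

reject H₀: yes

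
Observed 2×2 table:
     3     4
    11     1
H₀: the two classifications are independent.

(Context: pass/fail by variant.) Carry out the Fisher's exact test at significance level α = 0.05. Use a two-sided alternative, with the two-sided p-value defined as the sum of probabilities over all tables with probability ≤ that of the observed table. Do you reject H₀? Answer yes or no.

reject H₀: yes

Margins: r₁=7, r₂=12, c₁=14, c₂=5, n=19
p_obs = C(7,3)·C(12,11)/C(19,14); sum pmf over tables with pmf ≤ p_obs
p-value (two-sided) = 0.03793
At α=0.05: p < α → reject H₀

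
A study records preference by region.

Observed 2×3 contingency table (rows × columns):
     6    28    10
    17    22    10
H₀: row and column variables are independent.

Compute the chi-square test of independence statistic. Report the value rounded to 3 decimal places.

Row totals [44, 49], col totals [23, 50, 20], n=93
χ² = (6−10.88)²/10.88 + (28−23.66)²/23.66 + (10−9.46)²/9.46 + (17−12.12)²/12.12 + (22−26.34)²/26.34 + (10−10.54)²/10.54 = 5.7286
df = 2

test statistic = 5.729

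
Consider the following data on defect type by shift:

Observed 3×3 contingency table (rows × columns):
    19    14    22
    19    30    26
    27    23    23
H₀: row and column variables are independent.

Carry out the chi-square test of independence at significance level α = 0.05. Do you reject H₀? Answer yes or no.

Row totals [55, 75, 73], col totals [65, 67, 71], n=203
χ² = (19−17.61)²/17.61 + (14−18.15)²/18.15 + (22−19.24)²/19.24 + (19−24.01)²/24.01 + (30−24.75)²/24.75 + (26−26.23)²/26.23 + (27−23.37)²/23.37 + (23−24.09)²/24.09 + (23−25.53)²/25.53 = 4.4808
df = 4
p-value (upper-tail) = 0.34483
At α=0.05: p ≥ α → fail to reject H₀

reject H₀: no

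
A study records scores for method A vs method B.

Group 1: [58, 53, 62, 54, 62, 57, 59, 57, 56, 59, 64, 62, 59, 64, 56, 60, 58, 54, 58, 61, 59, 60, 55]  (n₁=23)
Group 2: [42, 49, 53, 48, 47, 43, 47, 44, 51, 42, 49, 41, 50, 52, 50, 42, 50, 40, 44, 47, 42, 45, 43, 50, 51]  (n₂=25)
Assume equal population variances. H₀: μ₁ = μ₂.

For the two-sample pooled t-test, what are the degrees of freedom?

degrees of freedom = 46

df = n₁ + n₂ − 2 = 23 + 25 − 2 = 46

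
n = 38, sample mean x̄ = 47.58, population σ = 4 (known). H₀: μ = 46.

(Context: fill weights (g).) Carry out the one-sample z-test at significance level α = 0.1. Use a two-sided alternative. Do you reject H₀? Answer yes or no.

SE = σ/√n = 4/√38 = 0.6489
z = (x̄−μ₀)/SE = (47.58−46)/0.6489 = 2.4349
p-value (two-sided) = 0.01489
At α=0.1: p < α → reject H₀

reject H₀: yes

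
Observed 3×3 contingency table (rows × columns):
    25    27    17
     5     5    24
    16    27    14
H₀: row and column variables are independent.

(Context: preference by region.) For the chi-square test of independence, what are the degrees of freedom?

degrees of freedom = 4

df = (r−1)(c−1) = (3−1)·(3−1) = 4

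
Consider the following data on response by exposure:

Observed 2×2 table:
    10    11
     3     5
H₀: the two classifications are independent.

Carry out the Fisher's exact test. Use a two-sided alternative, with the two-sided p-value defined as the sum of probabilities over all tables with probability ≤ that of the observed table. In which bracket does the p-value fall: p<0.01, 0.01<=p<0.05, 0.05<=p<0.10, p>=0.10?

p-value bracket: p>=0.10

Margins: r₁=21, r₂=8, c₁=13, c₂=16, n=29
p_obs = C(21,10)·C(8,3)/C(29,13); sum pmf over tables with pmf ≤ p_obs
p-value (two-sided) = 0.69682
→ bracket: p>=0.10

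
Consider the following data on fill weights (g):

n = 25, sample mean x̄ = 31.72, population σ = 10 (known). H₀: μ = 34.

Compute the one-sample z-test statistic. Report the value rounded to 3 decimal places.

test statistic = -1.140

SE = σ/√n = 10/√25 = 2.0000
z = (x̄−μ₀)/SE = (31.72−34)/2.0000 = -1.1400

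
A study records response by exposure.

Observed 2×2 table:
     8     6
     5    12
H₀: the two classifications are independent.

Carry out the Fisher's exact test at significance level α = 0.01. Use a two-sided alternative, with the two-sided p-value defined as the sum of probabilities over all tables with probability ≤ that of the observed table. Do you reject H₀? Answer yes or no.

reject H₀: no

Margins: r₁=14, r₂=17, c₁=13, c₂=18, n=31
p_obs = C(14,8)·C(17,5)/C(31,13); sum pmf over tables with pmf ≤ p_obs
p-value (two-sided) = 0.15696
At α=0.01: p ≥ α → fail to reject H₀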